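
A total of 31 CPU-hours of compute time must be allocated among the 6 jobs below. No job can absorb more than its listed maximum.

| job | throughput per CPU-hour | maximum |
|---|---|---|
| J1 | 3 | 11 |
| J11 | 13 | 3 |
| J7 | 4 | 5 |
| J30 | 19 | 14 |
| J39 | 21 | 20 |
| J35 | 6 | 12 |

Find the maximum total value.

Highest throughput per CPU-hour first: J39 21 > J30 19 > J11 13 > J35 6 > J7 4 > J1 3.
Give J39 20 to hit its cap of 20 → 11 left.
J30: +11 (room for 14) → 11. Pool exhausted.
Total = 19×11 + 21×20 = 629.

629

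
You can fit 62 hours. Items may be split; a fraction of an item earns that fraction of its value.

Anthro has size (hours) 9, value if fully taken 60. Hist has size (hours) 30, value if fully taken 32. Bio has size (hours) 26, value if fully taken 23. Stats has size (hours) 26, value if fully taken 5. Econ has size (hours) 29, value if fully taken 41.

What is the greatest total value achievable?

Rank by value-to-size ratio: Anthro 60/9≈6.67, Econ 41/29≈1.41, Hist 32/30≈1.07, Bio 23/26≈0.885, Stats 5/26≈0.192.
Anthro: take in full, 9 hours for value 60 ; 53 left.
Econ: take in full, 29 hours for value 41 ; 24 left.
24 hours left: a 24/30 share of Hist gives 32×24/30 = 25.6.
Total value = 126.6.

126.6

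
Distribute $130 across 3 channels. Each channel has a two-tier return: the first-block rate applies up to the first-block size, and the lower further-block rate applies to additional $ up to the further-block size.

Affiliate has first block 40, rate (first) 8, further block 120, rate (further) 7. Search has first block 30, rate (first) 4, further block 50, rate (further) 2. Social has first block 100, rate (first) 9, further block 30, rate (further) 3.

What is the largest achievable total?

Order all 6 blocks by rate: Social/T1 9 > Affiliate/T1 8 > Affiliate/T2 7 > Search/T1 4 > Social/T2 3 > Search/T2 2.
Social T1 at 9: fill all 100 — 30 left.
Affiliate/T1: +30 of 40 at 8; pool empty.
Total = 9×100 + 8×30 = 1140.

1140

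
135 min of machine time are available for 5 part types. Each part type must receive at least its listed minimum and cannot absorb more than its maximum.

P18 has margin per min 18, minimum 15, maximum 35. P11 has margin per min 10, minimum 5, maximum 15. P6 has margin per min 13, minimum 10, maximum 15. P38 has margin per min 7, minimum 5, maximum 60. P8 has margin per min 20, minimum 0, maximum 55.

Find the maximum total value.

Meeting every minimum uses 15+5+10+5+0 = 35 min, leaving 100.
Rank by margin per min: P8 20 > P18 18 > P6 13 > P11 10 > P38 7.
P8 takes 55 more to reach its cap of 55 — 45 left.
P18 takes 20 more to reach its cap of 35 — 25 left.
Give P6 5 more to hit its cap of 15 — 20 left.
P11: +10 to 15 (cap) — 10 left.
P38: +10 (room for 55) → 15. Pool exhausted.
Total = 18×35 + 10×15 + 13×15 + 7×15 + 20×55 = 2180.

2180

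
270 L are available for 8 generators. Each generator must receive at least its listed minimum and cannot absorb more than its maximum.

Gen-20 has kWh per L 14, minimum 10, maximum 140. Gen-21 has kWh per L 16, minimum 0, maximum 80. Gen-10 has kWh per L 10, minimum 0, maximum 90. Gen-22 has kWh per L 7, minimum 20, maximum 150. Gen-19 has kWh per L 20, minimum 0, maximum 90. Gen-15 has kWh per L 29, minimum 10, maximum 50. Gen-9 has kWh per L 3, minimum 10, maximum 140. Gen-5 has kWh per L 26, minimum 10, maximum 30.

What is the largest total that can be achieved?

5300

Meeting every minimum uses 10+0+0+20+0+10+10+10 = 60 L, leaving 210.
Order the generators by kWh per L: Gen-15 29 > Gen-5 26 > Gen-19 20 > Gen-21 16 > Gen-20 14 > Gen-10 10 > Gen-22 7 > Gen-9 3.
Gen-15: +40 to 50 (cap) — 170 left.
Gen-5: +20 to 30 (cap) — 150 left.
Gen-19: +90 to 90 (cap) — 60 left.
Only 60 left; Gen-21 takes them to reach 60.
Total = 14×10 + 16×60 + 7×20 + 20×90 + 29×50 + 3×10 + 26×30 = 5300.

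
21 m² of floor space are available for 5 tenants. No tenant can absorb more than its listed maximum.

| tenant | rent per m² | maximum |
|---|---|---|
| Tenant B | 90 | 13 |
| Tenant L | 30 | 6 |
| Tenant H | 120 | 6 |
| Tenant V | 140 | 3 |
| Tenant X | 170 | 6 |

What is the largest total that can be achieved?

Order the tenants by rent per m²: Tenant X 170 > Tenant V 140 > Tenant H 120 > Tenant B 90 > Tenant L 30.
Give Tenant X 6 to hit its cap of 6 → 15 left.
Tenant V takes 3 to reach its cap of 3 → 12 left.
Give Tenant H 6 to hit its cap of 6 → 6 left.
Tenant B has room for 13 but only 6 remain, so it gets 6.
Total = 90×6 + 120×6 + 140×3 + 170×6 = 2700.

2700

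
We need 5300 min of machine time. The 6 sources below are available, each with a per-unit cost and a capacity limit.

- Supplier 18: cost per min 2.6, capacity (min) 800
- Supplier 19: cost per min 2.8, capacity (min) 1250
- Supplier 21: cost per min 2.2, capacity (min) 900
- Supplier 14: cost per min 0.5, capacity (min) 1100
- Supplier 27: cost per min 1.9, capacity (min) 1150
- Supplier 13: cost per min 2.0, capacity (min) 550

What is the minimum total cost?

Use sources in increasing cost order.
Take 1100 from Supplier 14 at 0.5 → need 4200 more.
Supplier 27 at 1.9: take all 1150 min → 3050 still needed.
Supplier 13 at 2.0: take all 550 min → 2500 still needed.
Supplier 21 at 2.2: take all 900 min → 1600 still needed.
Take 800 from Supplier 18 at 2.6 → need 800 more.
Take 800 from Supplier 19 at 2.8 to finish.
Cost = 1100×0.5 + 1150×1.9 + 550×2.0 + 900×2.2 + 800×2.6 + 800×2.8 = 10135.

10135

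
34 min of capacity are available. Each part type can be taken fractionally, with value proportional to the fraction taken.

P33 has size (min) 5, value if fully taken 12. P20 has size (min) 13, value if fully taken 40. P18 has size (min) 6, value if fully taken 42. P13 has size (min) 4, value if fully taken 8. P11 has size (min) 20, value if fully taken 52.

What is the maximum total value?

Best value per unit of size first: P18 42/6≈7, P20 40/13≈3.08, P11 52/20≈2.6, P33 12/5≈2.4, P13 8/4≈2.
All 6 min of P18 fit (value 42) ; 28 remain.
All 13 min of P20 fit (value 40) ; 15 remain.
15 min left: a 15/20 share of P11 gives 52×15/20 = 39.
Total value = 121.

121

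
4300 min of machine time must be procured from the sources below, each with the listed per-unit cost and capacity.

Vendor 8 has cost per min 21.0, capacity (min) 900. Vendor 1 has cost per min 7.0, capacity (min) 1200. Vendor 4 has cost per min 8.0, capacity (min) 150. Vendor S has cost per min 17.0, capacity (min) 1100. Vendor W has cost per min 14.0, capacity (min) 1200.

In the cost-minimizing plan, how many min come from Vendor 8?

650

Cheapest first:
Vendor 1 (7.0): use full 1200 — 3100 min to go.
Vendor 4 at 8.0: take all 150 min — 2950 still needed.
Take 1200 from Vendor W at 14.0 — need 1750 more.
Take 1100 from Vendor S at 17.0 — need 650 more.
Vendor 8 at 21.0: take 650 of its 900 — requirement met.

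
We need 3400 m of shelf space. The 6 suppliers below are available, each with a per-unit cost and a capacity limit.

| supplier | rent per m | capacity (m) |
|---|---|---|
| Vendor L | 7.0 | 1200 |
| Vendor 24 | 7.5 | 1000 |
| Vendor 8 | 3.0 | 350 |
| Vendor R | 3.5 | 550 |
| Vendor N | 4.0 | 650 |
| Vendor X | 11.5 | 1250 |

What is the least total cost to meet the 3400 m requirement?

18850

Cheapest first:
Vendor 8 (3.0): use full 350 — 3050 m to go.
Take 550 from Vendor R at 3.5 — need 2500 more.
Vendor N (4.0): use full 650 — 1850 m to go.
Vendor L (7.0): use full 1200 — 650 m to go.
Take 650 from Vendor 24 at 7.5 to finish.
Vendor X: unused.
Cost = 350×3.0 + 550×3.5 + 650×4.0 + 1200×7.0 + 650×7.5 = 18850.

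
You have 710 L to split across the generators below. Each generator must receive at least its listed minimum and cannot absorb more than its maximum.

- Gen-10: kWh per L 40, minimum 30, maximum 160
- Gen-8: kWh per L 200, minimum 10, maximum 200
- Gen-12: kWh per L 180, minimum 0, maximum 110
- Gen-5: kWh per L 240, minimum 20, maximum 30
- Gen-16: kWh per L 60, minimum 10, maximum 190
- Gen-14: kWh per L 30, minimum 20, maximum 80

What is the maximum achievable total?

85400

Meeting every minimum uses 30+10+0+20+10+20 = 90 L, leaving 620.
Highest kWh per L first: Gen-5 240 > Gen-8 200 > Gen-12 180 > Gen-16 60 > Gen-10 40 > Gen-14 30.
Gen-5 takes 10 more to reach its cap of 30 — 610 left.
Give Gen-8 190 more to hit its cap of 200 — 420 left.
Gen-12: +110 to 110 (cap) — 310 left.
Gen-16 takes 180 more to reach its cap of 190 — 130 left.
Gen-10: +130 to 160 (cap) — 0 left.
Total = 40×160 + 200×200 + 180×110 + 240×30 + 60×190 + 30×20 = 85400.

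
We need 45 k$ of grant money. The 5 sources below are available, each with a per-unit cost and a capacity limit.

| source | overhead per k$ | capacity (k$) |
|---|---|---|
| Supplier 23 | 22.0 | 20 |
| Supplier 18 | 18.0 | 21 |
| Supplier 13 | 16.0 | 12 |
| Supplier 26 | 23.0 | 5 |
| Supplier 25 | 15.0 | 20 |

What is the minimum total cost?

726

Fill from the cheapest source first.
Supplier 25 (15.0): use full 20 → 25 k$ to go.
Supplier 13 (16.0): use full 12 → 13 k$ to go.
Take 13 from Supplier 18 at 18.0 to finish.
Supplier 23, Supplier 26: unused.
Cost = 20×15.0 + 12×16.0 + 13×18.0 = 726.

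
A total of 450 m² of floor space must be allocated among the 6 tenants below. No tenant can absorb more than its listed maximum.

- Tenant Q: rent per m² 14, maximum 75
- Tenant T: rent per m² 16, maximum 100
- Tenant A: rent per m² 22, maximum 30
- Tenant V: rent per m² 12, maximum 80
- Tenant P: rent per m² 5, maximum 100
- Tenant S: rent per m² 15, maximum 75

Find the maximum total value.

Rank by rent per m²: Tenant A 22 > Tenant T 16 > Tenant S 15 > Tenant Q 14 > Tenant V 12 > Tenant P 5.
Give Tenant A 30 to hit its cap of 30 → 420 left.
Give Tenant T 100 to hit its cap of 100 → 320 left.
Tenant S takes 75 to reach its cap of 75 → 245 left.
Give Tenant Q 75 to hit its cap of 75 → 170 left.
Give Tenant V 80 to hit its cap of 80 → 90 left.
Tenant P has room for 100 but only 90 remain, so it gets 90.
Total = 14×75 + 16×100 + 22×30 + 12×80 + 5×90 + 15×75 = 5845.

5845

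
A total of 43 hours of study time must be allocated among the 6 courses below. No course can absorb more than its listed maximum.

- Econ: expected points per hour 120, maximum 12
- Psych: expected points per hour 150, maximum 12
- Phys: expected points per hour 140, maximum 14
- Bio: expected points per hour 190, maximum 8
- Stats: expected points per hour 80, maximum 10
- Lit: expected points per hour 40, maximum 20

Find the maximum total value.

6360

Highest expected points per hour first: Bio 190 > Psych 150 > Phys 140 > Econ 120 > Stats 80 > Lit 40.
Bio takes 8 to reach its cap of 8 → 35 left.
Give Psych 12 to hit its cap of 12 → 23 left.
Phys takes 14 to reach its cap of 14 → 9 left.
Only 9 left; Econ takes them to reach 9.
Total = 120×9 + 150×12 + 140×14 + 190×8 = 6360.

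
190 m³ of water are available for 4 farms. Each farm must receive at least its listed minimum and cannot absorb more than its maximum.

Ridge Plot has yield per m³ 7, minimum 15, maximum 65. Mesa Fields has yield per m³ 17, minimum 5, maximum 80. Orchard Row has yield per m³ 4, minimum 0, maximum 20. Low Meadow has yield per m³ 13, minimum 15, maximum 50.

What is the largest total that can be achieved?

2430

Meeting every minimum uses 15+5+0+15 = 35 m³, leaving 155.
Order the farms by yield per m³: Mesa Fields 17 > Low Meadow 13 > Ridge Plot 7 > Orchard Row 4.
Mesa Fields: +75 to 80 (cap) — 80 left.
Give Low Meadow 35 more to hit its cap of 50 — 45 left.
Ridge Plot has room for 50 more but only 45 remain, so it gets 60.
Total = 7×60 + 17×80 + 13×50 = 2430.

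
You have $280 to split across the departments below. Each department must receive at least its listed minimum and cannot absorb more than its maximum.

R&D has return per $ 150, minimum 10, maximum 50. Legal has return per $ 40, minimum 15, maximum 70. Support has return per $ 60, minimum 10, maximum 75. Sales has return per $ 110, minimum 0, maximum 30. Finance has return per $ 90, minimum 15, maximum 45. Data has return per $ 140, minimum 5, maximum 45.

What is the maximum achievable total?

Meeting every minimum uses 10+15+10+0+15+5 = 55 $, leaving 225.
Highest return per $ first: R&D 150 > Data 140 > Sales 110 > Finance 90 > Support 60 > Legal 40.
R&D takes 40 more to reach its cap of 50 — 185 left.
Give Data 40 more to hit its cap of 45 — 145 left.
Sales takes 30 more to reach its cap of 30 — 115 left.
Finance takes 30 more to reach its cap of 45 — 85 left.
Give Support 65 more to hit its cap of 75 — 20 left.
Only 20 left; Legal takes them to reach 35.
Total = 150×50 + 40×35 + 60×75 + 110×30 + 90×45 + 140×45 = 27050.

27050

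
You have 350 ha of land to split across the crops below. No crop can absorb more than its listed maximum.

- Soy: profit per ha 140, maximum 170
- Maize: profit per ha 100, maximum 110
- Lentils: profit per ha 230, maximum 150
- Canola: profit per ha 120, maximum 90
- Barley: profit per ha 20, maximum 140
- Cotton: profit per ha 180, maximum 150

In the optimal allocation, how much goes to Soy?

50

Highest profit per ha first: Lentils 230 > Cotton 180 > Soy 140 > Canola 120 > Maize 100 > Barley 20.
Lentils takes 150 to reach its cap of 150 ; 200 left.
Cotton takes 150 to reach its cap of 150 ; 50 left.
Soy has room for 170 but only 50 remain, so it gets 50.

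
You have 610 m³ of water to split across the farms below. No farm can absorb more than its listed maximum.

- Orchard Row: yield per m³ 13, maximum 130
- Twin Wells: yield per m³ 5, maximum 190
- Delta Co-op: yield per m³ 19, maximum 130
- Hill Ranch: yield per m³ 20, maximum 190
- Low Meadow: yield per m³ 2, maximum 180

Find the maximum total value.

8760

Order the farms by yield per m³: Hill Ranch 20 > Delta Co-op 19 > Orchard Row 13 > Twin Wells 5 > Low Meadow 2.
Hill Ranch takes 190 to reach its cap of 190 ; 420 left.
Delta Co-op takes 130 to reach its cap of 130 ; 290 left.
Orchard Row takes 130 to reach its cap of 130 ; 160 left.
Only 160 left; Twin Wells takes them to reach 160.
Total = 13×130 + 5×160 + 19×130 + 20×190 = 8760.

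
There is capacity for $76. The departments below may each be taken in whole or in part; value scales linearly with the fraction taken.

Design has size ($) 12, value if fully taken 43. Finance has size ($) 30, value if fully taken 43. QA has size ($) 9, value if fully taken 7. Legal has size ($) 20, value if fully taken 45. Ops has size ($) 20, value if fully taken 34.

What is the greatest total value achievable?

Sort by value density: Design 43/12≈3.58, Legal 45/20≈2.25, Ops 34/20≈1.7, Finance 43/30≈1.43, QA 7/9≈0.778.
Take all of Design (12 $, value 43) ; 64 $ left.
All 20 $ of Legal fit (value 45) ; 44 remain.
Take all of Ops (20 $, value 34) ; 24 $ left.
Fill the last 24 $ with part of Finance: 24/30 of it earns 34.4.
Total value = 156.4.

156.4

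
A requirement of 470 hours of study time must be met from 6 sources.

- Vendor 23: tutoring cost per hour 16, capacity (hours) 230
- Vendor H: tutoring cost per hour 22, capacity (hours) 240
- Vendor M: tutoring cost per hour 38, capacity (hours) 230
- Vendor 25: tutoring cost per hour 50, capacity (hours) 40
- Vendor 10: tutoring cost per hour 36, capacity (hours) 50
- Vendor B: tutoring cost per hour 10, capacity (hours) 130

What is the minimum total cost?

Fill from the cheapest source first.
Take 130 from Vendor B at 10 — need 340 more.
Take 230 from Vendor 23 at 16 — need 110 more.
Take 110 from Vendor H at 22 to finish.
Vendor 10, Vendor M, Vendor 25: unused.
Cost = 130×10 + 230×16 + 110×22 = 7400.

7400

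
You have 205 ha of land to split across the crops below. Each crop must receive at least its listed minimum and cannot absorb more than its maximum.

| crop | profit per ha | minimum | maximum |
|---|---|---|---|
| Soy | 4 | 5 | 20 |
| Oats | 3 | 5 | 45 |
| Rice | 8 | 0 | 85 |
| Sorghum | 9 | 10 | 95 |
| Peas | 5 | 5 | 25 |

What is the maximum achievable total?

Meeting every minimum uses 5+5+0+10+5 = 25 ha, leaving 180.
Rank by profit per ha: Sorghum 9 > Rice 8 > Peas 5 > Soy 4 > Oats 3.
Sorghum takes 85 more to reach its cap of 95 → 95 left.
Rice: +85 to 85 (cap) → 10 left.
Only 10 left; Peas takes them to reach 15.
Total = 4×5 + 3×5 + 8×85 + 9×95 + 5×15 = 1645.

1645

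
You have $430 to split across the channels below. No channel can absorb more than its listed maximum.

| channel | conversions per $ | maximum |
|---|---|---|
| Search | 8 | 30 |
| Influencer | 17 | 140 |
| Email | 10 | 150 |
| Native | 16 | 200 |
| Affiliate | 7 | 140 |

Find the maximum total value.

6480

Rank by conversions per $: Influencer 17 > Native 16 > Email 10 > Search 8 > Affiliate 7.
Give Influencer 140 to hit its cap of 140 — 290 left.
Give Native 200 to hit its cap of 200 — 90 left.
Email: +90 (room for 150) → 90. Pool exhausted.
Total = 17×140 + 10×90 + 16×200 = 6480.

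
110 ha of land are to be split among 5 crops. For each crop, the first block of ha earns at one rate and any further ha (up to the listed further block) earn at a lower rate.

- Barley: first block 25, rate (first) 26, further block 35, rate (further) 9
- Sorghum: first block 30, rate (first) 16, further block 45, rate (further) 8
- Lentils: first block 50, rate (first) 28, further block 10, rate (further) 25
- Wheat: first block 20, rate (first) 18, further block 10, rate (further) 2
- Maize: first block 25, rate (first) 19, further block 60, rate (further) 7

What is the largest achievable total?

2775

Treat each block as its own option and order by rate: Lentils/first 28 > Barley/first 26 > Lentils/second 25 > Maize/first 19 > Wheat/first 18 > Sorghum/first 16 > Barley/second 9 > Sorghum/second 8 > Maize/second 7 > Wheat/second 2.
Lentils first at 28: fill all 50 → 60 left.
Fill Barley first block (25 at 26) → 35 left.
Lentils/second (25): +10 → 25 left.
Fill Maize first block (25 at 19) → 0 left.
Total = 28×50 + 26×25 + 25×10 + 19×25 = 2775.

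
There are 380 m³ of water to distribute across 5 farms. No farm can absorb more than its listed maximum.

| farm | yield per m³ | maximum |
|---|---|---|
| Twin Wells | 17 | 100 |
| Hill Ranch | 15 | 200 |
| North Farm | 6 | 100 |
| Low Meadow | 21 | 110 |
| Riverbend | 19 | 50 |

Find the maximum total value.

Highest yield per m³ first: Low Meadow 21 > Riverbend 19 > Twin Wells 17 > Hill Ranch 15 > North Farm 6.
Low Meadow takes 110 to reach its cap of 110 — 270 left.
Riverbend: +50 to 50 (cap) — 220 left.
Twin Wells takes 100 to reach its cap of 100 — 120 left.
Hill Ranch has room for 200 but only 120 remain, so it gets 120.
Total = 17×100 + 15×120 + 21×110 + 19×50 = 6760.

6760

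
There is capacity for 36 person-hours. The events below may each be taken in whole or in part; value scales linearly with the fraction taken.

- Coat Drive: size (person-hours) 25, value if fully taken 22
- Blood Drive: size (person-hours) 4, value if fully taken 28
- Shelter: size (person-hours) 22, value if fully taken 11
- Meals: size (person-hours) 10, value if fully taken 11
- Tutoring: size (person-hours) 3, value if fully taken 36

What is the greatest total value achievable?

Sort by value density: Tutoring 36/3≈12, Blood Drive 28/4≈7, Meals 11/10≈1.1, Coat Drive 22/25≈0.88, Shelter 11/22≈0.5.
All 3 person-hours of Tutoring fit (value 36) — 33 remain.
Blood Drive: take in full, 4 person-hours for value 28 — 29 left.
Take all of Meals (10 person-hours, value 11) — 19 person-hours left.
19 person-hours left: a 19/25 share of Coat Drive gives 22×19/25 = 16.72.
Total value = 91.72.

91.72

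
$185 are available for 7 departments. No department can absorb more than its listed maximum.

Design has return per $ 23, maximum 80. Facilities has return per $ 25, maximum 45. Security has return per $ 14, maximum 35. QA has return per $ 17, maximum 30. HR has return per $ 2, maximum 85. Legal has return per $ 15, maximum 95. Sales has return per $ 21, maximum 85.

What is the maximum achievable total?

4225

Order the departments by return per $: Facilities 25 > Design 23 > Sales 21 > QA 17 > Legal 15 > Security 14 > HR 2.
Give Facilities 45 to hit its cap of 45 — 140 left.
Give Design 80 to hit its cap of 80 — 60 left.
Only 60 left; Sales takes them to reach 60.
Total = 23×80 + 25×45 + 21×60 = 4225.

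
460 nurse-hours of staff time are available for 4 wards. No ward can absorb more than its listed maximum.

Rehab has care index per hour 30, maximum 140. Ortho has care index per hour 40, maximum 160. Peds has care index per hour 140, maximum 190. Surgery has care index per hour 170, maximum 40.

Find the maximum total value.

41900

Highest care index per hour first: Surgery 170 > Peds 140 > Ortho 40 > Rehab 30.
Surgery takes 40 to reach its cap of 40 ; 420 left.
Give Peds 190 to hit its cap of 190 ; 230 left.
Ortho takes 160 to reach its cap of 160 ; 70 left.
Rehab has room for 140 but only 70 remain, so it gets 70.
Total = 30×70 + 40×160 + 140×190 + 170×40 = 41900.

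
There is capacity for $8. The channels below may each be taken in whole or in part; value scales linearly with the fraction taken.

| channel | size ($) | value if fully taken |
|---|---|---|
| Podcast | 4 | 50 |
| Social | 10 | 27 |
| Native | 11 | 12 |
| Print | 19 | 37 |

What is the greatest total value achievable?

60.8

Rank by value-to-size ratio: Podcast 50/4≈12.5, Social 27/10≈2.7, Print 37/19≈1.95, Native 12/11≈1.09.
Podcast: take in full, 4 $ for value 50 → 4 left.
Fill the last 4 $ with part of Social: 4/10 of it earns 10.8.
Total value = 60.8.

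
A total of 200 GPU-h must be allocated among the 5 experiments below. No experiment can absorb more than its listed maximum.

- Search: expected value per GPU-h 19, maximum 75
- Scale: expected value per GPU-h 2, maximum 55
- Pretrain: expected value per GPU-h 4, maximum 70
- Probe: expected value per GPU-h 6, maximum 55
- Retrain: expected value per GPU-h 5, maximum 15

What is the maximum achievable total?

2050

Highest expected value per GPU-h first: Search 19 > Probe 6 > Retrain 5 > Pretrain 4 > Scale 2.
Give Search 75 to hit its cap of 75 → 125 left.
Probe: +55 to 55 (cap) → 70 left.
Give Retrain 15 to hit its cap of 15 → 55 left.
Pretrain: +55 (room for 70) → 55. Pool exhausted.
Total = 19×75 + 4×55 + 6×55 + 5×15 = 2050.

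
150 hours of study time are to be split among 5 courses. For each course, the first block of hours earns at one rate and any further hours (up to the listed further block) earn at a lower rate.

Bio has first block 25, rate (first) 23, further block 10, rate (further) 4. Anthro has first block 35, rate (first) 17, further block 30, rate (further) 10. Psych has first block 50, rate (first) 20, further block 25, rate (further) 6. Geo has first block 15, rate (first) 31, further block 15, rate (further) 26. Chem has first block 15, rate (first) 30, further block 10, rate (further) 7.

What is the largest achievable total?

Rank every tier by rate: Geo/first 31 > Chem/first 30 > Geo/second 26 > Bio/first 23 > Psych/first 20 > Anthro/first 17 > Anthro/second 10 > Chem/second 7 > Psych/second 6 > Bio/second 4.
Fill Geo first block (15 at 31) → 135 left.
Chem first at 30: fill all 15 → 120 left.
Fill Geo second block (15 at 26) → 105 left.
Bio first at 23: fill all 25 → 80 left.
Psych first at 20: fill all 50 → 30 left.
30 remain; put them into Anthro first at 17.
Total = 31×15 + 30×15 + 26×15 + 23×25 + 20×50 + 17×30 = 3390.

3390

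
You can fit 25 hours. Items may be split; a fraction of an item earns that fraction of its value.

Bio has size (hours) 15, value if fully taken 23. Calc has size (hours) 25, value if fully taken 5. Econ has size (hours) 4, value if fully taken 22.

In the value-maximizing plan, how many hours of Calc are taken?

Sort by value density: Econ 22/4≈5.5, Bio 23/15≈1.53, Calc 5/25≈0.2.
Take all of Econ (4 hours, value 22) → 21 hours left.
Bio: take in full, 15 hours for value 23 → 6 left.
Only 6 hours remain; take 6/25 of Calc for value 5×6/25 = 1.2.

6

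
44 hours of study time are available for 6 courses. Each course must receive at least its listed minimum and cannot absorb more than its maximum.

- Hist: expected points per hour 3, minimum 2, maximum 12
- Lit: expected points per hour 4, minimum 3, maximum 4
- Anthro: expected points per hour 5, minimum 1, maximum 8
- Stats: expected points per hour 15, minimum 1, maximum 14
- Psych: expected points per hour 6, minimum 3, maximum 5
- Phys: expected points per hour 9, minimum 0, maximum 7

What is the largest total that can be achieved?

Meeting every minimum uses 2+3+1+1+3+0 = 10 hours, leaving 34.
Rank by expected points per hour: Stats 15 > Phys 9 > Psych 6 > Anthro 5 > Lit 4 > Hist 3.
Stats takes 13 more to reach its cap of 14 — 21 left.
Phys takes 7 more to reach its cap of 7 — 14 left.
Psych takes 2 more to reach its cap of 5 — 12 left.
Give Anthro 7 more to hit its cap of 8 — 5 left.
Give Lit 1 more to hit its cap of 4 — 4 left.
Hist has room for 10 more but only 4 remain, so it gets 6.
Total = 3×6 + 4×4 + 5×8 + 15×14 + 6×5 + 9×7 = 377.

377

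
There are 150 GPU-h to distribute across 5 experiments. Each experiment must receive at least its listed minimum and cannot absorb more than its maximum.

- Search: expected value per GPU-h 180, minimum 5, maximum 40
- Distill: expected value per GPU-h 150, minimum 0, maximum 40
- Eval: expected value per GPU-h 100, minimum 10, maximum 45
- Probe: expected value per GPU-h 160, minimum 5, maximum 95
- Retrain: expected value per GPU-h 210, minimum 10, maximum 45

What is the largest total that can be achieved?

26450

Meeting every minimum uses 5+0+10+5+10 = 30 GPU-h, leaving 120.
Order the experiments by expected value per GPU-h: Retrain 210 > Search 180 > Probe 160 > Distill 150 > Eval 100.
Retrain: +35 to 45 (cap) → 85 left.
Search: +35 to 40 (cap) → 50 left.
Probe: +50 (room for 90) → 55. Pool exhausted.
Total = 180×40 + 100×10 + 160×55 + 210×45 = 26450.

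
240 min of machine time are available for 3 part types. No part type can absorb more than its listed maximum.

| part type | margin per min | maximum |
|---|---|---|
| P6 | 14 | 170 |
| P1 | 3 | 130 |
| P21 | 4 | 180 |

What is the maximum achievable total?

Order the part types by margin per min: P6 14 > P21 4 > P1 3.
P6 takes 170 to reach its cap of 170 → 70 left.
Only 70 left; P21 takes them to reach 70.
Total = 14×170 + 4×70 = 2660.

2660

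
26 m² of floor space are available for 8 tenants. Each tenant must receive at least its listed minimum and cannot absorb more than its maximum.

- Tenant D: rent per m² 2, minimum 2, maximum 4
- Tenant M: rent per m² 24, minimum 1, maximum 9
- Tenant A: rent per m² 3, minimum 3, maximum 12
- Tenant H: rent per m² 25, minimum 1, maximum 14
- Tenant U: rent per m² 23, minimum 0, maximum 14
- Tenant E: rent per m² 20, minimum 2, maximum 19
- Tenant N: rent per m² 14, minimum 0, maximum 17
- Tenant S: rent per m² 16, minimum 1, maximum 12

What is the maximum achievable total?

Meeting every minimum uses 2+1+3+1+0+2+0+1 = 10 m², leaving 16.
Highest rent per m² first: Tenant H 25 > Tenant M 24 > Tenant U 23 > Tenant E 20 > Tenant S 16 > Tenant N 14 > Tenant A 3 > Tenant D 2.
Give Tenant H 13 more to hit its cap of 14 — 3 left.
Only 3 left; Tenant M takes them to reach 4.
Total = 2×2 + 24×4 + 3×3 + 25×14 + 20×2 + 16×1 = 515.

515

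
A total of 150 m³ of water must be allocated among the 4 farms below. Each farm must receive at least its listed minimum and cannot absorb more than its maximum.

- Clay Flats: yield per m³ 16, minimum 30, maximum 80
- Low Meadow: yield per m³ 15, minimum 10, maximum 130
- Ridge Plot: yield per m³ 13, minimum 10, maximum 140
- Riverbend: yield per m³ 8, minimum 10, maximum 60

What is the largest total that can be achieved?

2240

Meeting every minimum uses 30+10+10+10 = 60 m³, leaving 90.
Order the farms by yield per m³: Clay Flats 16 > Low Meadow 15 > Ridge Plot 13 > Riverbend 8.
Clay Flats takes 50 more to reach its cap of 80 → 40 left.
Low Meadow has room for 120 more but only 40 remain, so it gets 50.
Total = 16×80 + 15×50 + 13×10 + 8×10 = 2240.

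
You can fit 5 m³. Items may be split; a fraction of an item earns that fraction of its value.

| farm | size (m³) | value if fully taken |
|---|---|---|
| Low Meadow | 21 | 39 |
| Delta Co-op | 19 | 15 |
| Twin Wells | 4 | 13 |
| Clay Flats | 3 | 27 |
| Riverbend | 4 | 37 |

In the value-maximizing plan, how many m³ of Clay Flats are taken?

1

Best value per unit of size first: Riverbend 37/4≈9.25, Clay Flats 27/3≈9, Twin Wells 13/4≈3.25, Low Meadow 39/21≈1.86, Delta Co-op 15/19≈0.789.
All 4 m³ of Riverbend fit (value 37) → 1 remain.
1 m³ left: a 1/3 share of Clay Flats gives 27×1/3 = 9.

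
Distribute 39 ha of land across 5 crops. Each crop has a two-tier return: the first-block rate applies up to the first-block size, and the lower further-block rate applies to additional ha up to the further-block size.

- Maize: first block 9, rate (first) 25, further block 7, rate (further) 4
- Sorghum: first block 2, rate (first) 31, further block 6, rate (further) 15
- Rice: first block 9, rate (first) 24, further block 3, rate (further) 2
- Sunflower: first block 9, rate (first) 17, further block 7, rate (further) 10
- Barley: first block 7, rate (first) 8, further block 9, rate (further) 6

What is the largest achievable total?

786

Treat each block as its own option and order by rate: Sorghum/tier1 31 > Maize/tier1 25 > Rice/tier1 24 > Sunflower/tier1 17 > Sorghum/tier2 15 > Sunflower/tier2 10 > Barley/tier1 8 > Barley/tier2 6 > Maize/tier2 4 > Rice/tier2 2.
Sorghum/tier1 (31): +2 — 37 left.
Fill Maize tier1 block (9 at 25) — 28 left.
Rice tier1 at 24: fill all 9 — 19 left.
Sunflower/tier1 (17): +9 — 10 left.
Fill Sorghum tier2 block (6 at 15) — 4 left.
Sunflower/tier2: +4 of 7 at 10; pool empty.
Total = 31×2 + 25×9 + 24×9 + 17×9 + 15×6 + 10×4 = 786.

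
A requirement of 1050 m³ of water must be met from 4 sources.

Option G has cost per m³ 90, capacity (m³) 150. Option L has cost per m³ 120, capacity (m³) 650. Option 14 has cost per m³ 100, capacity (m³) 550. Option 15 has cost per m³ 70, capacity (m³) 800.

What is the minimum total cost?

79500

Fill from the cheapest source first.
Option 15 at 70: take all 800 m³ — 250 still needed.
Option G at 90: take all 150 m³ — 100 still needed.
Option 14 (100): take the remaining 100 — done.
Option L: unused.
Cost = 800×70 + 150×90 + 100×100 = 79500.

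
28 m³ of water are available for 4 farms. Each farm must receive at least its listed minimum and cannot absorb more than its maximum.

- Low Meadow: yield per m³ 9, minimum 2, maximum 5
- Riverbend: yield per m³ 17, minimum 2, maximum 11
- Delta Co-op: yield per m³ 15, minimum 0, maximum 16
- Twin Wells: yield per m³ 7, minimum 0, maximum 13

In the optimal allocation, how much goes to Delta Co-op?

Meeting every minimum uses 2+2+0+0 = 4 m³, leaving 24.
Order the farms by yield per m³: Riverbend 17 > Delta Co-op 15 > Low Meadow 9 > Twin Wells 7.
Riverbend takes 9 more to reach its cap of 11 — 15 left.
Delta Co-op has room for 16 more but only 15 remain, so it gets 15.

15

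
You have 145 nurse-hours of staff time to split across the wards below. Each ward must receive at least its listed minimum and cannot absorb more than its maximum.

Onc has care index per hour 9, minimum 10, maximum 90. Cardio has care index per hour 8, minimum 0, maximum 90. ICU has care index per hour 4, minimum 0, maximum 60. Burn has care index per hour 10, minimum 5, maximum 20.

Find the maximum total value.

Meeting every minimum uses 10+0+0+5 = 15 nurse-hours, leaving 130.
Highest care index per hour first: Burn 10 > Onc 9 > Cardio 8 > ICU 4.
Give Burn 15 more to hit its cap of 20 — 115 left.
Onc: +80 to 90 (cap) — 35 left.
Cardio: +35 (room for 90) → 35. Pool exhausted.
Total = 9×90 + 8×35 + 10×20 = 1290.

1290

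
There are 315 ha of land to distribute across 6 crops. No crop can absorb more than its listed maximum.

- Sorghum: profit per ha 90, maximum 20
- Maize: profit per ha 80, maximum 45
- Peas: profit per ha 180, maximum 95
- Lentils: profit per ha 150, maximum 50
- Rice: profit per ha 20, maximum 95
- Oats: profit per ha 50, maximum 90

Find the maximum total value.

34800

Order the crops by profit per ha: Peas 180 > Lentils 150 > Sorghum 90 > Maize 80 > Oats 50 > Rice 20.
Give Peas 95 to hit its cap of 95 ; 220 left.
Lentils takes 50 to reach its cap of 50 ; 170 left.
Sorghum takes 20 to reach its cap of 20 ; 150 left.
Maize: +45 to 45 (cap) ; 105 left.
Oats: +90 to 90 (cap) ; 15 left.
Rice: +15 (room for 95) → 15. Pool exhausted.
Total = 90×20 + 80×45 + 180×95 + 150×50 + 20×15 + 50×90 = 34800.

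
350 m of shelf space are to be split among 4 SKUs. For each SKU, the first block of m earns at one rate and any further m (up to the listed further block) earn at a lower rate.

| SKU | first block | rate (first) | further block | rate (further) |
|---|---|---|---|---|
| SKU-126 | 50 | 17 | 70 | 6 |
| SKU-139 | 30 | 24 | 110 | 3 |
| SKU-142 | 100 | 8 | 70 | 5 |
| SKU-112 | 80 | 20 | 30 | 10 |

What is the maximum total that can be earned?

4630

Treat each block as its own option and order by rate: SKU-139/T1 24 > SKU-112/T1 20 > SKU-126/T1 17 > SKU-112/T2 10 > SKU-142/T1 8 > SKU-126/T2 6 > SKU-142/T2 5 > SKU-139/T2 3.
SKU-139 T1 at 24: fill all 30 ; 320 left.
Fill SKU-112 T1 block (80 at 20) ; 240 left.
SKU-126/T1 (17): +50 ; 190 left.
SKU-112 T2 at 10: fill all 30 ; 160 left.
SKU-142/T1 (8): +100 ; 60 left.
SKU-126 T2 at 6: only 60 left, fill 60.
Total = 24×30 + 20×80 + 17×50 + 10×30 + 8×100 + 6×60 = 4630.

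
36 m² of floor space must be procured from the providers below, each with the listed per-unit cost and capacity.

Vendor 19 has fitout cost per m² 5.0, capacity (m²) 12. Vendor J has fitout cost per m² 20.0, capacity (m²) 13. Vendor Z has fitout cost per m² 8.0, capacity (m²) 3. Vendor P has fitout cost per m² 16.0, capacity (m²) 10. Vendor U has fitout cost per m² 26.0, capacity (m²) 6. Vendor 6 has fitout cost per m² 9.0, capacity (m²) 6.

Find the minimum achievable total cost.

398

Fill from the cheapest provider first.
Vendor 19 (5.0): use full 12 — 24 m² to go.
Vendor Z at 8.0: take all 3 m² — 21 still needed.
Vendor 6 (9.0): use full 6 — 15 m² to go.
Take 10 from Vendor P at 16.0 — need 5 more.
Vendor J at 20.0: take 5 of its 13 — requirement met.
Vendor U: unused.
Cost = 12×5.0 + 3×8.0 + 6×9.0 + 10×16.0 + 5×20.0 = 398.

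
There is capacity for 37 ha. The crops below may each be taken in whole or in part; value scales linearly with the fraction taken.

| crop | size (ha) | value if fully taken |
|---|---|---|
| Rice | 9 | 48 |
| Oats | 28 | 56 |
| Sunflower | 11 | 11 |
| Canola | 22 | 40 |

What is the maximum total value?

Best value per unit of size first: Rice 48/9≈5.33, Oats 56/28≈2, Canola 40/22≈1.82, Sunflower 11/11≈1.
Take all of Rice (9 ha, value 48) → 28 ha left.
All 28 ha of Oats fit (value 56) → 0 remain.
Total value = 104.

104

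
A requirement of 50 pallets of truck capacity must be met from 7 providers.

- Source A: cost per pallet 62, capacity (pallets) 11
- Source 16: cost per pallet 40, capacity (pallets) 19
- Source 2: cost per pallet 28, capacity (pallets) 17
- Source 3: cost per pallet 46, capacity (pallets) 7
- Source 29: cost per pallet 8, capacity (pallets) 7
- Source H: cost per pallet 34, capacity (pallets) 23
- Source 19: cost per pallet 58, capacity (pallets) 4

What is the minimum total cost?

Cheapest first:
Source 29 (8): use full 7 → 43 pallets to go.
Source 2 at 28: take all 17 pallets → 26 still needed.
Source H (34): use full 23 → 3 pallets to go.
Source 16 at 40: take 3 of its 19 → requirement met.
Source 3, Source 19, Source A: unused.
Cost = 7×8 + 17×28 + 23×34 + 3×40 = 1434.

1434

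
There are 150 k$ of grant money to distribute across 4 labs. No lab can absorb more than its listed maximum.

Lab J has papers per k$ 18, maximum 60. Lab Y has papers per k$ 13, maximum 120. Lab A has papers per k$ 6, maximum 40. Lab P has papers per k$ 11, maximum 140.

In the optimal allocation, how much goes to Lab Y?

Highest papers per k$ first: Lab J 18 > Lab Y 13 > Lab P 11 > Lab A 6.
Give Lab J 60 to hit its cap of 60 → 90 left.
Only 90 left; Lab Y takes them to reach 90.

90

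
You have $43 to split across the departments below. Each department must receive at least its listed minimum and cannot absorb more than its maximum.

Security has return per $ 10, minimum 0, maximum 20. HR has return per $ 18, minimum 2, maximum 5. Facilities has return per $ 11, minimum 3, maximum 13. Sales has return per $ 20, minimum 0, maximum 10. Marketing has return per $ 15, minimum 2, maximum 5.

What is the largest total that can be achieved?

Meeting every minimum uses 0+2+3+0+2 = 7 $, leaving 36.
Highest return per $ first: Sales 20 > HR 18 > Marketing 15 > Facilities 11 > Security 10.
Sales: +10 to 10 (cap) → 26 left.
HR takes 3 more to reach its cap of 5 → 23 left.
Marketing: +3 to 5 (cap) → 20 left.
Facilities: +10 to 13 (cap) → 10 left.
Security: +10 (room for 20) → 10. Pool exhausted.
Total = 10×10 + 18×5 + 11×13 + 20×10 + 15×5 = 608.

608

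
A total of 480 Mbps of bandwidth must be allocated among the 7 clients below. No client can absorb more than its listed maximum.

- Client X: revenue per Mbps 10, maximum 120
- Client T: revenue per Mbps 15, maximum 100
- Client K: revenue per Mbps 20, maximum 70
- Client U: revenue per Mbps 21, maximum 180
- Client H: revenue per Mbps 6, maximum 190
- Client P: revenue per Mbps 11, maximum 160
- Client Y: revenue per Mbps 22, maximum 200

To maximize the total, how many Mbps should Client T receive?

30

Rank by revenue per Mbps: Client Y 22 > Client U 21 > Client K 20 > Client T 15 > Client P 11 > Client X 10 > Client H 6.
Client Y: +200 to 200 (cap) ; 280 left.
Client U: +180 to 180 (cap) ; 100 left.
Client K: +70 to 70 (cap) ; 30 left.
Client T has room for 100 but only 30 remain, so it gets 30.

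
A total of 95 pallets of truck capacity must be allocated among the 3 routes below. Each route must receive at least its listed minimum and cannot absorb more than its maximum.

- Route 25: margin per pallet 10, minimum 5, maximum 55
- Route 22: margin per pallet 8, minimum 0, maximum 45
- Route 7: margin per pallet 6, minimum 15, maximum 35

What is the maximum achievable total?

840

Meeting every minimum uses 5+0+15 = 20 pallets, leaving 75.
Rank by margin per pallet: Route 25 10 > Route 22 8 > Route 7 6.
Route 25: +50 to 55 (cap) → 25 left.
Route 22: +25 (room for 45) → 25. Pool exhausted.
Total = 10×55 + 8×25 + 6×15 = 840.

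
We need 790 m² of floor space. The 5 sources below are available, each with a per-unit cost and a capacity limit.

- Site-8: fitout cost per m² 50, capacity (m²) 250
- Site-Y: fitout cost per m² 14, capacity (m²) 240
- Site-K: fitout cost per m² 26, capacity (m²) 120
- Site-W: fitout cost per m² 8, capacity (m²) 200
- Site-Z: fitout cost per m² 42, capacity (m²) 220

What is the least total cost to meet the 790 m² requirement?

17820

Fill from the cheapest source first.
Site-W (8): use full 200 → 590 m² to go.
Site-Y (14): use full 240 → 350 m² to go.
Site-K (26): use full 120 → 230 m² to go.
Take 220 from Site-Z at 42 → need 10 more.
Site-8 (50): take the remaining 10 → done.
Cost = 200×8 + 240×14 + 120×26 + 220×42 + 10×50 = 17820.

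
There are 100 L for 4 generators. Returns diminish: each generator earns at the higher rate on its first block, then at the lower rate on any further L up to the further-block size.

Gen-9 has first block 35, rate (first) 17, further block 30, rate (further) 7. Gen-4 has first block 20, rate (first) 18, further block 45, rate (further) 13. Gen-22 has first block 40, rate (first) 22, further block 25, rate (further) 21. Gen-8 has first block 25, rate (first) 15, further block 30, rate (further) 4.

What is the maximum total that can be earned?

Treat each block as its own option and order by rate: Gen-22/first 22 > Gen-22/second 21 > Gen-4/first 18 > Gen-9/first 17 > Gen-8/first 15 > Gen-4/second 13 > Gen-9/second 7 > Gen-8/second 4.
Gen-22 first at 22: fill all 40 — 60 left.
Gen-22 second at 21: fill all 25 — 35 left.
Fill Gen-4 first block (20 at 18) — 15 left.
Gen-9/first: +15 of 35 at 17; pool empty.
Total = 22×40 + 21×25 + 18×20 + 17×15 = 2020.

2020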